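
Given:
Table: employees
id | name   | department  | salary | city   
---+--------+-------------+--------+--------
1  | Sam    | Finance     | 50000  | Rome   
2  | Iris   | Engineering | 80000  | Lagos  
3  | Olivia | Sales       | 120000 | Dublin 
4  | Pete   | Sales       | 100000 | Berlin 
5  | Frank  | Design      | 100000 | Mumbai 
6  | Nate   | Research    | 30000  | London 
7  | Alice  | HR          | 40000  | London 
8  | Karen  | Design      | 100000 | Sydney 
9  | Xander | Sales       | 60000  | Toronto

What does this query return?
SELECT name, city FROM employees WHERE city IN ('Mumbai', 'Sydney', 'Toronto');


Filtering: city IN ('Mumbai', 'Sydney', 'Toronto')
Matching: 3 rows

3 rows:
Frank, Mumbai
Karen, Sydney
Xander, Toronto


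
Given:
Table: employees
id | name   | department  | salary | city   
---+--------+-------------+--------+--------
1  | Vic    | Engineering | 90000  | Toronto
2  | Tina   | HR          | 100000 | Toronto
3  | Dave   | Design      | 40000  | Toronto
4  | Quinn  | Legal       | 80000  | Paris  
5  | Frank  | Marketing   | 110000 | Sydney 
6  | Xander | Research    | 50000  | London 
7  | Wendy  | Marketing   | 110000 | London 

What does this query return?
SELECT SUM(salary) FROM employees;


SUM(salary) = 90000 + 100000 + 40000 + 80000 + 110000 + 50000 + 110000 = 580000

580000


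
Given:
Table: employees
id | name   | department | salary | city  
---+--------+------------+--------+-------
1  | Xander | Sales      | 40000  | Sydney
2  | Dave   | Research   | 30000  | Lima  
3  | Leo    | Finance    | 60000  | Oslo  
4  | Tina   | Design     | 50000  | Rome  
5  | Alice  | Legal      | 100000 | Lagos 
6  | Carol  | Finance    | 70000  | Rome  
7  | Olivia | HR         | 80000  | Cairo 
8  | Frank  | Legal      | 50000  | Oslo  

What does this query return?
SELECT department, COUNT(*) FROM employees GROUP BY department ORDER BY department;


Assigning each row to its department group:
  Xander -> Sales
  Dave -> Research
  Leo -> Finance
  Tina -> Design
  Alice -> Legal
  Carol -> Finance
  Olivia -> HR
  Frank -> Legal


6 groups:
Design, 1
Finance, 2
HR, 1
Legal, 2
Research, 1
Sales, 1


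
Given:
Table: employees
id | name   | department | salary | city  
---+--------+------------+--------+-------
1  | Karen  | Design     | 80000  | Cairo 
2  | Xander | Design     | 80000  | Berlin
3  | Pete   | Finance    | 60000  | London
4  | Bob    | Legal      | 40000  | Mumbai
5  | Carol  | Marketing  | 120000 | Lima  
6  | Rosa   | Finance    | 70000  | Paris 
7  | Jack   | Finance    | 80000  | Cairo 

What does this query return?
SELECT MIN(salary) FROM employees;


Salaries: 80000, 80000, 60000, 40000, 120000, 70000, 80000
MIN = 40000

40000


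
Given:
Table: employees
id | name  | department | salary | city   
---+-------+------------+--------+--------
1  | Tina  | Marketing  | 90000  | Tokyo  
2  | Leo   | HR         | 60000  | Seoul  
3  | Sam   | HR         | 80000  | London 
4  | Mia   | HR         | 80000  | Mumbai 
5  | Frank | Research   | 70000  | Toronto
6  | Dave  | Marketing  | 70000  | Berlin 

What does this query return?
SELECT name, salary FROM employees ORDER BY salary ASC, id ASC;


Sorting by salary ASC, then id ASC for ties

6 rows:
Leo, 60000
Frank, 70000
Dave, 70000
Sam, 80000
Mia, 80000
Tina, 90000


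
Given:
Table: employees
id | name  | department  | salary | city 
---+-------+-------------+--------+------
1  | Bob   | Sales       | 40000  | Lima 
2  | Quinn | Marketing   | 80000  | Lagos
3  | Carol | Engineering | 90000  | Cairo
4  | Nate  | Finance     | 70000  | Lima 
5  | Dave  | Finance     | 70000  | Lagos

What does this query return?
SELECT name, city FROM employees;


Projecting columns: name, city

5 rows:
Bob, Lima
Quinn, Lagos
Carol, Cairo
Nate, Lima
Dave, Lagos


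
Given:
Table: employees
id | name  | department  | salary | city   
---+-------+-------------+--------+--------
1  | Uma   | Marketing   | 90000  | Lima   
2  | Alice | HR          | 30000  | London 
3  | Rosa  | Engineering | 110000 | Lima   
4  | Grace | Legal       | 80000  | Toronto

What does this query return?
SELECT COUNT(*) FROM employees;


COUNT(*) counts all rows

4


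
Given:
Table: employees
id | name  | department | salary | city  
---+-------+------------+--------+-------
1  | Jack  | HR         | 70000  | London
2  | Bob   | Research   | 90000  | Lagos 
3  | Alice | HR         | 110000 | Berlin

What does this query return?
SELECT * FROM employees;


SELECT * returns all 3 rows with all columns

3 rows:
1, Jack, HR, 70000, London
2, Bob, Research, 90000, Lagos
3, Alice, HR, 110000, Berlin


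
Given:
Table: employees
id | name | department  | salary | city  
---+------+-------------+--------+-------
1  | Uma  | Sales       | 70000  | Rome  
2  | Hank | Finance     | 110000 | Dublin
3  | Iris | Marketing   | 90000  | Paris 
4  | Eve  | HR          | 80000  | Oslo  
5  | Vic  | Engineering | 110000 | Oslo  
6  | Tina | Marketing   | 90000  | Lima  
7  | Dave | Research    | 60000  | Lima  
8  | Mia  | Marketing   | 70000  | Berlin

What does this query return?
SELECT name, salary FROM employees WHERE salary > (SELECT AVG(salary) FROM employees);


Subquery: AVG(salary) = 85000.0
Filtering: salary > 85000.0
  Hank (110000) -> MATCH
  Iris (90000) -> MATCH
  Vic (110000) -> MATCH
  Tina (90000) -> MATCH


4 rows:
Hank, 110000
Iris, 90000
Vic, 110000
Tina, 90000


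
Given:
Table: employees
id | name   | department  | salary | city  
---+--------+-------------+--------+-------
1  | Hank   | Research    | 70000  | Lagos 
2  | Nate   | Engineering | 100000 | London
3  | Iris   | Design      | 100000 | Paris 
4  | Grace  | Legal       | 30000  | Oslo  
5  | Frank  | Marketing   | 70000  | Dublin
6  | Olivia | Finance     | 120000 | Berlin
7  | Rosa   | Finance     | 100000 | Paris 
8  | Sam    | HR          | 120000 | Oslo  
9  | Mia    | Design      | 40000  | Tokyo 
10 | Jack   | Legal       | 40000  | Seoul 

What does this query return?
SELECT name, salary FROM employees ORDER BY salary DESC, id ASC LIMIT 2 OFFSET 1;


Sort by salary DESC (id ASC tiebreak), then skip 1 and take 2
Rows 2 through 3

2 rows:
Sam, 120000
Nate, 100000


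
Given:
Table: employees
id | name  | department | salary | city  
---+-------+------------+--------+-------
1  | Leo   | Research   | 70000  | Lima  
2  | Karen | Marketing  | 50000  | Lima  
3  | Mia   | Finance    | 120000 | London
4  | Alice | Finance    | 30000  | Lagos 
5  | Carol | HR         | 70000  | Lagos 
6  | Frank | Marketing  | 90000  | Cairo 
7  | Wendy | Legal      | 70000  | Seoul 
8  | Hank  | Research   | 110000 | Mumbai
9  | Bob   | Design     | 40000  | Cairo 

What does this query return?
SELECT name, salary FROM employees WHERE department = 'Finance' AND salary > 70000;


Filtering: department = 'Finance' AND salary > 70000
Matching: 1 rows

1 rows:
Mia, 120000


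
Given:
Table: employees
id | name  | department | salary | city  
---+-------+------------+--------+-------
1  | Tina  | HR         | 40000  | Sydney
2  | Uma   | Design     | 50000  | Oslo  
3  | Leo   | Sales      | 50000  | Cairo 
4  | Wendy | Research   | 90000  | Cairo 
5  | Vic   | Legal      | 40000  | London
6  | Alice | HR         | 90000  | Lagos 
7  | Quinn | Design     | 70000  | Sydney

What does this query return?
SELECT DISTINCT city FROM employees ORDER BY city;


All 'city' values (row order): Sydney, Oslo, Cairo, Cairo, London, Lagos, Sydney
Removing duplicates leaves 5 unique value(s).

5 values:
Cairo
Lagos
London
Oslo
Sydney


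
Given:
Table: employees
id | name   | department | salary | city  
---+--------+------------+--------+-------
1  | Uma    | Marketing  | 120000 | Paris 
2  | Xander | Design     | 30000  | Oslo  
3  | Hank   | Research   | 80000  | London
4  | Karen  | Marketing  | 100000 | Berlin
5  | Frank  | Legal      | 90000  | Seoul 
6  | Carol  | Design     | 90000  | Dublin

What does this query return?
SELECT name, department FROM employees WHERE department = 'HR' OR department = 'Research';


Filtering: department = 'HR' OR 'Research'
Matching: 1 rows

1 rows:
Hank, Research


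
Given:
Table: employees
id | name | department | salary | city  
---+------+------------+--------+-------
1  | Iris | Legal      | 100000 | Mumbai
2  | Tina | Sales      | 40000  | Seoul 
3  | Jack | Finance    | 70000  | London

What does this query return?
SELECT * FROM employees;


SELECT * returns all 3 rows with all columns

3 rows:
1, Iris, Legal, 100000, Mumbai
2, Tina, Sales, 40000, Seoul
3, Jack, Finance, 70000, London


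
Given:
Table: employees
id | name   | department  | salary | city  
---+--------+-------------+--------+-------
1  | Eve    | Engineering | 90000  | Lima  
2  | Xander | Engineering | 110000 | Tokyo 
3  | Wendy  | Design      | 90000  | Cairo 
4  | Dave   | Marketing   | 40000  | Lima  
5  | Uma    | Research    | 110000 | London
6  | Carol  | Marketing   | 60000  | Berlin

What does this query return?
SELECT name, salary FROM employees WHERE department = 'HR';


Filtering: department = 'HR'
Matching rows: 0

Empty result set (0 rows)


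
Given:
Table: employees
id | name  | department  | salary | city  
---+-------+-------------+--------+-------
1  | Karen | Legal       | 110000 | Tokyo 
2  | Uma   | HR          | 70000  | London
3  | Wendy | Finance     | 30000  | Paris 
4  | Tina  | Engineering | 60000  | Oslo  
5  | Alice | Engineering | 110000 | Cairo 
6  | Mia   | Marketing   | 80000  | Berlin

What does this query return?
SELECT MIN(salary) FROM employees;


Salaries: 110000, 70000, 30000, 60000, 110000, 80000
MIN = 30000

30000


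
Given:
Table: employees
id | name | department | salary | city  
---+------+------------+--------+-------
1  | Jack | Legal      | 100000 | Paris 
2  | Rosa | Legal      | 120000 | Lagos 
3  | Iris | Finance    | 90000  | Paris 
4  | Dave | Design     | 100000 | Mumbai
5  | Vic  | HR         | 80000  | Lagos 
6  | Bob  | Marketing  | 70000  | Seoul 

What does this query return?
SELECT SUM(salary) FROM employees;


SUM(salary) = 100000 + 120000 + 90000 + 100000 + 80000 + 70000 = 560000

560000


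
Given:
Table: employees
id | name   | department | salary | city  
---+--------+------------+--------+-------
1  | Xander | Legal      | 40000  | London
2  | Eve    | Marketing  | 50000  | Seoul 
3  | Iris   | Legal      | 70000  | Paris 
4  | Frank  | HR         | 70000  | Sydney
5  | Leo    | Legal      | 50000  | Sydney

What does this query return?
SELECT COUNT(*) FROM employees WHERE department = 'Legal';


Counting rows where department = 'Legal'
  Xander -> MATCH
  Iris -> MATCH
  Leo -> MATCH


3


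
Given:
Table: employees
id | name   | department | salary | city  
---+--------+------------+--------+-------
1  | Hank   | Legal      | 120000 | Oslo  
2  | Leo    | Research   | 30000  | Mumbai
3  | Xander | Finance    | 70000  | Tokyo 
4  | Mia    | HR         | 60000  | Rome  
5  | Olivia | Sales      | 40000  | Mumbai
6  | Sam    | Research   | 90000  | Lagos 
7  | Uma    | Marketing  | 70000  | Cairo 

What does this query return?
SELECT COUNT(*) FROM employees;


COUNT(*) counts all rows

7


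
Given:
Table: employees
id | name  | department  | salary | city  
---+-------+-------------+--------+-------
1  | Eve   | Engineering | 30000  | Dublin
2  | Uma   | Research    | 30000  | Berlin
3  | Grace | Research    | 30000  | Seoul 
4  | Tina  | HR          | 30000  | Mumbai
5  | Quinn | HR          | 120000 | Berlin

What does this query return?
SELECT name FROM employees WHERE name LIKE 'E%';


LIKE 'E%' matches names starting with 'E'
Matching: 1

1 rows:
Eve


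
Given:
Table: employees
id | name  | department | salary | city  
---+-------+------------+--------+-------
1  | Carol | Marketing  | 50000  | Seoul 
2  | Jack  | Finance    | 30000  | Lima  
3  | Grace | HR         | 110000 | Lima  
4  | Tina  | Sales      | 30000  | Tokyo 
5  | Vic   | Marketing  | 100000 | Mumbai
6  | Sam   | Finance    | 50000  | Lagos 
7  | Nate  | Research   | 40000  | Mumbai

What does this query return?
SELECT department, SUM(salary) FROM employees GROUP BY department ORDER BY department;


Summing salary within each department:
  Finance: 30000 + 50000 = 80000
  HR: 110000 = 110000
  Marketing: 50000 + 100000 = 150000
  Research: 40000 = 40000
  Sales: 30000 = 30000


5 groups:
Finance, 80000
HR, 110000
Marketing, 150000
Research, 40000
Sales, 30000


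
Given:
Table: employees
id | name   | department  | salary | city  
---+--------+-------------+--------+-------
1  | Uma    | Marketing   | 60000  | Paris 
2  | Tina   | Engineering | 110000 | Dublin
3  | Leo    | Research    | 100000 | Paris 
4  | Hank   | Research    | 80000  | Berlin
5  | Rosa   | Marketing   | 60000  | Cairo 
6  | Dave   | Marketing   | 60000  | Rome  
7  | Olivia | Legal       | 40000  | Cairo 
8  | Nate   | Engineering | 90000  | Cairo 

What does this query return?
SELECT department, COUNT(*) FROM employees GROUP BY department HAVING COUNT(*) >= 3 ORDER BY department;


Groups with count >= 3:
  Marketing: 3 -> PASS
  Engineering: 2 -> filtered out
  Legal: 1 -> filtered out
  Research: 2 -> filtered out


1 groups:
Marketing, 3


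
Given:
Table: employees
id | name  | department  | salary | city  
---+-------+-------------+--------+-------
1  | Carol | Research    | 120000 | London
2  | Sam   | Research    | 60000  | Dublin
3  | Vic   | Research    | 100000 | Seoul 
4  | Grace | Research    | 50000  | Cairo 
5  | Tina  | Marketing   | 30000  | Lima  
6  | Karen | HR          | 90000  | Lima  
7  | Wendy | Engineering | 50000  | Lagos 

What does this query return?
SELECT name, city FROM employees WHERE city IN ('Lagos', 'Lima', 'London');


Filtering: city IN ('Lagos', 'Lima', 'London')
Matching: 4 rows

4 rows:
Carol, London
Tina, Lima
Karen, Lima
Wendy, Lagos


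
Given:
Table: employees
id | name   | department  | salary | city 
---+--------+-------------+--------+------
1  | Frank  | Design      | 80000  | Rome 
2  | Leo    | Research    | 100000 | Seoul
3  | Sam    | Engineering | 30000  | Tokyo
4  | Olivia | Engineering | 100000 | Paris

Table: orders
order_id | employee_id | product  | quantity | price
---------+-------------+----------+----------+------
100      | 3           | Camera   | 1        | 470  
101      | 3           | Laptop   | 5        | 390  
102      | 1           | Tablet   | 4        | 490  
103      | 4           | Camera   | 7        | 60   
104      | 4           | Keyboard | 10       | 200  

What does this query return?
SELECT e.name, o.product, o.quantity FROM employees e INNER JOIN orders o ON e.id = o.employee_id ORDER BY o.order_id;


Joining employees.id = orders.employee_id:
  employee Sam (id=3) -> order Camera
  employee Sam (id=3) -> order Laptop
  employee Frank (id=1) -> order Tablet
  employee Olivia (id=4) -> order Camera
  employee Olivia (id=4) -> order Keyboard


5 rows:
Sam, Camera, 1
Sam, Laptop, 5
Frank, Tablet, 4
Olivia, Camera, 7
Olivia, Keyboard, 10


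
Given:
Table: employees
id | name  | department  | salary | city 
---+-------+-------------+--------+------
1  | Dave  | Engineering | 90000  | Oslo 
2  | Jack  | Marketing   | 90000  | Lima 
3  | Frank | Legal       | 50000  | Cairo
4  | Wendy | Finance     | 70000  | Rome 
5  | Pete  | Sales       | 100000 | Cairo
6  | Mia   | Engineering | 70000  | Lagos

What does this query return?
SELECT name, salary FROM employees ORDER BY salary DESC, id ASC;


Sorting by salary DESC, then id ASC for ties

6 rows:
Pete, 100000
Dave, 90000
Jack, 90000
Wendy, 70000
Mia, 70000
Frank, 50000


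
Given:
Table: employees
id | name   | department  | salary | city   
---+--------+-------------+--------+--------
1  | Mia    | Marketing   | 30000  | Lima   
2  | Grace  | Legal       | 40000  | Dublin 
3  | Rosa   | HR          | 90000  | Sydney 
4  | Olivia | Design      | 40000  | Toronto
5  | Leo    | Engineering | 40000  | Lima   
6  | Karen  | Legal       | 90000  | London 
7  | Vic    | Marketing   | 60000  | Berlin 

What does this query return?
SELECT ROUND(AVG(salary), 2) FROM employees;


SUM(salary) = 390000
COUNT = 7
ROUND(AVG, 2) = ROUND(390000 / 7, 2) = 55714.29

55714.29


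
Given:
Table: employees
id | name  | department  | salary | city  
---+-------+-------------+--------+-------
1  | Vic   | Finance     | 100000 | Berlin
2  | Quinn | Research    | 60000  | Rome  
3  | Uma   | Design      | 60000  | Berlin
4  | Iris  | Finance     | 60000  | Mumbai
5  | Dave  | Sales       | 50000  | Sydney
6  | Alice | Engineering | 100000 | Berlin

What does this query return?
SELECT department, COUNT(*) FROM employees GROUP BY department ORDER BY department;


Assigning each row to its department group:
  Vic -> Finance
  Quinn -> Research
  Uma -> Design
  Iris -> Finance
  Dave -> Sales
  Alice -> Engineering


5 groups:
Design, 1
Engineering, 1
Finance, 2
Research, 1
Sales, 1


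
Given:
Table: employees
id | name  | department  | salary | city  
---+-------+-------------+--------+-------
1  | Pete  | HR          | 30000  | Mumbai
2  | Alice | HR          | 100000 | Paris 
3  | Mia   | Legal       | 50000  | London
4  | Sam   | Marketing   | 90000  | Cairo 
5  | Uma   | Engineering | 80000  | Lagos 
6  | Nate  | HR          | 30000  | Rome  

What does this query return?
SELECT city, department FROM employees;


Projecting columns: city, department

6 rows:
Mumbai, HR
Paris, HR
London, Legal
Cairo, Marketing
Lagos, Engineering
Rome, HR


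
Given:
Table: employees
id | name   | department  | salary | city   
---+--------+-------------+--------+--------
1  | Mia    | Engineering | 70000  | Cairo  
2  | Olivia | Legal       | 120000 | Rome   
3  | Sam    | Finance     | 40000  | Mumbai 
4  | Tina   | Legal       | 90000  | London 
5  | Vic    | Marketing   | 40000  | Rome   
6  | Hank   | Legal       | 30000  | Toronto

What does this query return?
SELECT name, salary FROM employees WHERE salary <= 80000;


Filtering: salary <= 80000
Matching: 4 rows

4 rows:
Mia, 70000
Sam, 40000
Vic, 40000
Hank, 30000


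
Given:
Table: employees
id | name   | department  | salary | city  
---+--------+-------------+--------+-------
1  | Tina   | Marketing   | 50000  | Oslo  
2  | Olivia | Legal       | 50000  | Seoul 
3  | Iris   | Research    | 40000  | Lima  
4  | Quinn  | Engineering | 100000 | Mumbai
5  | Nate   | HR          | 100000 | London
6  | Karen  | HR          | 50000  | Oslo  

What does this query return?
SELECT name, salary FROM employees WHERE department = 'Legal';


Filtering: department = 'Legal'
Matching rows: 1

1 rows:
Olivia, 50000


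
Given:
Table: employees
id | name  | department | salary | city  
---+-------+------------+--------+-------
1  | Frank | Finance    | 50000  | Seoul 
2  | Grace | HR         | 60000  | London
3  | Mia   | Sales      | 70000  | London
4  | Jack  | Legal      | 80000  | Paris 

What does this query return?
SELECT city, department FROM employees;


Projecting columns: city, department

4 rows:
Seoul, Finance
London, HR
London, Sales
Paris, Legal


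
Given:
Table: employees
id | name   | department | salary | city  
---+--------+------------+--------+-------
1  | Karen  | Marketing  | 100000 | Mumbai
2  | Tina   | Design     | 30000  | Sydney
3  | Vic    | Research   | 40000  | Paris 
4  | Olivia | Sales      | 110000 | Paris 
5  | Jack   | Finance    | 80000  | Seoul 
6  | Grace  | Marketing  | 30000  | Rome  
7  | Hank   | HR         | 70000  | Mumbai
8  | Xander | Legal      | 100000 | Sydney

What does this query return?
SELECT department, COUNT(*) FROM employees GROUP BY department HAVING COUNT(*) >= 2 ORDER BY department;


Groups with count >= 2:
  Marketing: 2 -> PASS
  Design: 1 -> filtered out
  Finance: 1 -> filtered out
  HR: 1 -> filtered out
  Legal: 1 -> filtered out
  Research: 1 -> filtered out
  Sales: 1 -> filtered out


1 groups:
Marketing, 2


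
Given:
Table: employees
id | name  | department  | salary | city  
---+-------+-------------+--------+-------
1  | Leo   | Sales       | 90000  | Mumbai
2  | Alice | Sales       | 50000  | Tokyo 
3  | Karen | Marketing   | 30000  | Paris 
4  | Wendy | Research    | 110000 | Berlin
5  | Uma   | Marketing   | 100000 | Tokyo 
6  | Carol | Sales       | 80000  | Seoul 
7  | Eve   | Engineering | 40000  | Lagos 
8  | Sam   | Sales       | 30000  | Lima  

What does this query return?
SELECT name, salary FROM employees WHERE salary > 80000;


Filtering: salary > 80000
Matching: 3 rows

3 rows:
Leo, 90000
Wendy, 110000
Uma, 100000


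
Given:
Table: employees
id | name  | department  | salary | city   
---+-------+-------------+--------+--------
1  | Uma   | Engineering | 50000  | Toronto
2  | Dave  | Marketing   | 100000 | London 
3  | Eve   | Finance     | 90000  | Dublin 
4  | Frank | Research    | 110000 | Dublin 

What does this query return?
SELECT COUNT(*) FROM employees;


COUNT(*) counts all rows

4


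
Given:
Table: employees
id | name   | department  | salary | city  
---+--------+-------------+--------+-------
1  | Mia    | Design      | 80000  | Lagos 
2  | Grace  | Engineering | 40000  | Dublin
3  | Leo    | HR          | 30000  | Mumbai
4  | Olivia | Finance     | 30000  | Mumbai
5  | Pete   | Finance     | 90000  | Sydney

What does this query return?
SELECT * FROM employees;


SELECT * returns all 5 rows with all columns

5 rows:
1, Mia, Design, 80000, Lagos
2, Grace, Engineering, 40000, Dublin
3, Leo, HR, 30000, Mumbai
4, Olivia, Finance, 30000, Mumbai
5, Pete, Finance, 90000, Sydney


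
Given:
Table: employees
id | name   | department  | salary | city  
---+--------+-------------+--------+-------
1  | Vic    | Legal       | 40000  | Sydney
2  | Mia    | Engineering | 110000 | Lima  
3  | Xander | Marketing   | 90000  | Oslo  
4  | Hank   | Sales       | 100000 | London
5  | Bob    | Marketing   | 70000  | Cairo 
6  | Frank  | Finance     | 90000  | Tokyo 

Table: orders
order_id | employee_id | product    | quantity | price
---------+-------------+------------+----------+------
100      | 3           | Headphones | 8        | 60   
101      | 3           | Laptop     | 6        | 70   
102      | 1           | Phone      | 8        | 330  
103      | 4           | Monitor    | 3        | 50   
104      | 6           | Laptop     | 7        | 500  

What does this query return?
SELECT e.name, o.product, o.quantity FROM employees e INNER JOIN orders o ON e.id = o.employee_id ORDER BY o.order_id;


Joining employees.id = orders.employee_id:
  employee Xander (id=3) -> order Headphones
  employee Xander (id=3) -> order Laptop
  employee Vic (id=1) -> order Phone
  employee Hank (id=4) -> order Monitor
  employee Frank (id=6) -> order Laptop


5 rows:
Xander, Headphones, 8
Xander, Laptop, 6
Vic, Phone, 8
Hank, Monitor, 3
Frank, Laptop, 7


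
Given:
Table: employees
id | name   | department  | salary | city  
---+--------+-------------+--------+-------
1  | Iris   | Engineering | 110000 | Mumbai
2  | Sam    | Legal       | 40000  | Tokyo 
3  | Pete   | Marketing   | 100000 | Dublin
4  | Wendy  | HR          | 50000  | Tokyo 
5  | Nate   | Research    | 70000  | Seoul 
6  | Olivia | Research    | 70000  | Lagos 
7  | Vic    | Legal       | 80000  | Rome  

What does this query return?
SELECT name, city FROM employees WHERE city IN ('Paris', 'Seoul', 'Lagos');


Filtering: city IN ('Paris', 'Seoul', 'Lagos')
Matching: 2 rows

2 rows:
Nate, Seoul
Olivia, Lagos


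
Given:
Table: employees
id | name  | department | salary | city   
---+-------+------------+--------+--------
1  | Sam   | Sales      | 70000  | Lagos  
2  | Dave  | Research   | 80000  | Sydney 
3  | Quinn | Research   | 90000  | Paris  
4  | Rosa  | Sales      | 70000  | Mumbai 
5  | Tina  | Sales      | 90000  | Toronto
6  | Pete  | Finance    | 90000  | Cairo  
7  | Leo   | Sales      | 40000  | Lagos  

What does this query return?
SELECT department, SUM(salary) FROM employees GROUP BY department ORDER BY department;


Summing salary within each department:
  Finance: 90000 = 90000
  Research: 80000 + 90000 = 170000
  Sales: 70000 + 70000 + 90000 + 40000 = 270000


3 groups:
Finance, 90000
Research, 170000
Sales, 270000


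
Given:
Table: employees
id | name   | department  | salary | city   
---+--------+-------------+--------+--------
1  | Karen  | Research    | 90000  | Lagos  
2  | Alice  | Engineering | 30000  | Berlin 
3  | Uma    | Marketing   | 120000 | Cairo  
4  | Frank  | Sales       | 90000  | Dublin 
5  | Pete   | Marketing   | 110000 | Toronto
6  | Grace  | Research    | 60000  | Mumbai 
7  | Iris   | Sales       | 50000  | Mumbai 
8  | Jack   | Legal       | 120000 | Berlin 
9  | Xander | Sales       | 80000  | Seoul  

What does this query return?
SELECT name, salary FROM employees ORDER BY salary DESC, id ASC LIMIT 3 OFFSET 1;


Sort by salary DESC (id ASC tiebreak), then skip 1 and take 3
Rows 2 through 4

3 rows:
Jack, 120000
Pete, 110000
Karen, 90000


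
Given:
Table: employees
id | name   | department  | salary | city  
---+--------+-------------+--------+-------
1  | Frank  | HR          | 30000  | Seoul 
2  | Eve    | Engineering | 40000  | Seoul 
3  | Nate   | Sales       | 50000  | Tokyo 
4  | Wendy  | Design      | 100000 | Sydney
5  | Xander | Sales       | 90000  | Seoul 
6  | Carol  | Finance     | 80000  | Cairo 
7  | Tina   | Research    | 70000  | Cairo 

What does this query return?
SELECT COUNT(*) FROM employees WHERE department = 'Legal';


Counting rows where department = 'Legal'


0


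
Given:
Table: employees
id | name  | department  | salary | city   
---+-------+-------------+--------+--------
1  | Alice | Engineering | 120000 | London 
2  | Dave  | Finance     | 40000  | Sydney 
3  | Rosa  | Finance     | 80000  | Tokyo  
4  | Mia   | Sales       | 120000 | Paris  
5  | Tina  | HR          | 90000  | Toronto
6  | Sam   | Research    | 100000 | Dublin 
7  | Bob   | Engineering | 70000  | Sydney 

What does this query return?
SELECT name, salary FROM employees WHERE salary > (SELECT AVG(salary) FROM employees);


Subquery: AVG(salary) = 88571.43
Filtering: salary > 88571.43
  Alice (120000) -> MATCH
  Mia (120000) -> MATCH
  Tina (90000) -> MATCH
  Sam (100000) -> MATCH


4 rows:
Alice, 120000
Mia, 120000
Tina, 90000
Sam, 100000


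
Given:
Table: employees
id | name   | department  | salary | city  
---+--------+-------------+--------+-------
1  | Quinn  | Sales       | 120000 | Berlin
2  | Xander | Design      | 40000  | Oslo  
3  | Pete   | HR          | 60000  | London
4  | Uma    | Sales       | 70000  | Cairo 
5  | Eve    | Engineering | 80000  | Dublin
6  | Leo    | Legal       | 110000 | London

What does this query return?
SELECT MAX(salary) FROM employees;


Salaries: 120000, 40000, 60000, 70000, 80000, 110000
MAX = 120000

120000


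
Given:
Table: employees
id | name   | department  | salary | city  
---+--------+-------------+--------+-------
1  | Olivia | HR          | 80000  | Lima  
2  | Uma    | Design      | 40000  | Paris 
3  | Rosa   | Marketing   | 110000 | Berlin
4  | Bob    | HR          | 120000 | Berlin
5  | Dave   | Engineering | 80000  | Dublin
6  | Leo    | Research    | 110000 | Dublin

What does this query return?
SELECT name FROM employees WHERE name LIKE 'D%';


LIKE 'D%' matches names starting with 'D'
Matching: 1

1 rows:
Dave


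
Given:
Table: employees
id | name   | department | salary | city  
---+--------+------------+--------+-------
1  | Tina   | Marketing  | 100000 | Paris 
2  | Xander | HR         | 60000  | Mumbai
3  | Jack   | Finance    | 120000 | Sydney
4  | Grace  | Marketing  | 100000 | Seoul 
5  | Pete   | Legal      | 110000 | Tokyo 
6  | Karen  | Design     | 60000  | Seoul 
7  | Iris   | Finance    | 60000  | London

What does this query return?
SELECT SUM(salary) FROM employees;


SUM(salary) = 100000 + 60000 + 120000 + 100000 + 110000 + 60000 + 60000 = 610000

610000


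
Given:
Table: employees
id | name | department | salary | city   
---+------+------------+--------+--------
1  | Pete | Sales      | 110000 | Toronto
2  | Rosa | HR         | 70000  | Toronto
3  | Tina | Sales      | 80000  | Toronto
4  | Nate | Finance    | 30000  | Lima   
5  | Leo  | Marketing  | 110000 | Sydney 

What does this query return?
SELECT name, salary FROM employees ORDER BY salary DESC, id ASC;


Sorting by salary DESC, then id ASC for ties

5 rows:
Pete, 110000
Leo, 110000
Tina, 80000
Rosa, 70000
Nate, 30000


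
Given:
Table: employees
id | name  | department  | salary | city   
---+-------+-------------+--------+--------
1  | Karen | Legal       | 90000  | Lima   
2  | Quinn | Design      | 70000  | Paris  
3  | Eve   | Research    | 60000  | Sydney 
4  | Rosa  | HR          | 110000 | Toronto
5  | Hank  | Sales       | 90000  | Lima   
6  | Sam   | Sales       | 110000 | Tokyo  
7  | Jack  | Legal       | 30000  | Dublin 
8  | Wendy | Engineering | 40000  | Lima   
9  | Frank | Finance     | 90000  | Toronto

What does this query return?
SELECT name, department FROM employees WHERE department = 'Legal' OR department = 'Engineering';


Filtering: department = 'Legal' OR 'Engineering'
Matching: 3 rows

3 rows:
Karen, Legal
Jack, Legal
Wendy, Engineering


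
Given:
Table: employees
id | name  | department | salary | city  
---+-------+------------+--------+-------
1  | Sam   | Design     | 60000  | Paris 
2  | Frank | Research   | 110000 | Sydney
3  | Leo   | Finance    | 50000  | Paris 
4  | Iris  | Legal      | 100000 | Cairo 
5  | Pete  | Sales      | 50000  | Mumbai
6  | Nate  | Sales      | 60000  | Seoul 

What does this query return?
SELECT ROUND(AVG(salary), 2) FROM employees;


SUM(salary) = 430000
COUNT = 6
ROUND(AVG, 2) = ROUND(430000 / 6, 2) = 71666.67

71666.67


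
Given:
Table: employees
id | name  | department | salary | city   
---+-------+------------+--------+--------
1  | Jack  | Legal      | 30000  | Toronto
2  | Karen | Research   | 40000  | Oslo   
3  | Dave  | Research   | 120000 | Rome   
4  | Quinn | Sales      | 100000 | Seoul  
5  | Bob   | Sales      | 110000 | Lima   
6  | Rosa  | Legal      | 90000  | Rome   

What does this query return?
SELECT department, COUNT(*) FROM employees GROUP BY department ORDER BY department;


Assigning each row to its department group:
  Jack -> Legal
  Karen -> Research
  Dave -> Research
  Quinn -> Sales
  Bob -> Sales
  Rosa -> Legal


3 groups:
Legal, 2
Research, 2
Sales, 2


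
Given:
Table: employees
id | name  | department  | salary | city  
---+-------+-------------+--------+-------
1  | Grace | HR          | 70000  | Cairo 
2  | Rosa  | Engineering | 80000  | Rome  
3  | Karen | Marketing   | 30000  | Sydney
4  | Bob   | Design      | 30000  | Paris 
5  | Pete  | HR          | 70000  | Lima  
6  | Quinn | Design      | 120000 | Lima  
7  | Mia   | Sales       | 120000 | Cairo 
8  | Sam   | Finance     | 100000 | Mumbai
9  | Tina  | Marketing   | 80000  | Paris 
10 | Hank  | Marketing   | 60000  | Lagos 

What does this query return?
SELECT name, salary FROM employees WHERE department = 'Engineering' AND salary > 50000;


Filtering: department = 'Engineering' AND salary > 50000
Matching: 1 rows

1 rows:
Rosa, 80000


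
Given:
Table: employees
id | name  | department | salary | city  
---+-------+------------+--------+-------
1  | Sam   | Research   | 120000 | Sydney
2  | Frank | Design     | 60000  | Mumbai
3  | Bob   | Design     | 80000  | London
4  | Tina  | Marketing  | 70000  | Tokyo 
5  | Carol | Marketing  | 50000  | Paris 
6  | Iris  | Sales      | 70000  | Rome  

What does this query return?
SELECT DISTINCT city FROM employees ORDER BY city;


All 'city' values (row order): Sydney, Mumbai, London, Tokyo, Paris, Rome
Removing duplicates leaves 6 unique value(s).

6 values:
London
Mumbai
Paris
Rome
Sydney
Tokyo


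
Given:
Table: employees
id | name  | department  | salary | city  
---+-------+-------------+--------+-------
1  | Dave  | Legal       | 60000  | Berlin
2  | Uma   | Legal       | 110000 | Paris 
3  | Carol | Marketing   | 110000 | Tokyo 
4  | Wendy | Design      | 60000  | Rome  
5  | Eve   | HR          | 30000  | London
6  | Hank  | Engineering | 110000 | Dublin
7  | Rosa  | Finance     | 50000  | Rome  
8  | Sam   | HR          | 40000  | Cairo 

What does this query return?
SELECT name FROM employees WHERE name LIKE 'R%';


LIKE 'R%' matches names starting with 'R'
Matching: 1

1 rows:
Rosa


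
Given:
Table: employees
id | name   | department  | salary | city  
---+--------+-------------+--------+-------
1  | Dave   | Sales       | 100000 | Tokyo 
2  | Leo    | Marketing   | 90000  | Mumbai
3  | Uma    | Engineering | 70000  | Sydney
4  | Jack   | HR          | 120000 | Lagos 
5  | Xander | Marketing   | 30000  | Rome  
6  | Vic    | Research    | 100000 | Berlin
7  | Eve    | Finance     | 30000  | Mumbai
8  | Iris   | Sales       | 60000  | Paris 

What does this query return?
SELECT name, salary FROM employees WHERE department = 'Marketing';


Filtering: department = 'Marketing'
Matching rows: 2

2 rows:
Leo, 90000
Xander, 30000


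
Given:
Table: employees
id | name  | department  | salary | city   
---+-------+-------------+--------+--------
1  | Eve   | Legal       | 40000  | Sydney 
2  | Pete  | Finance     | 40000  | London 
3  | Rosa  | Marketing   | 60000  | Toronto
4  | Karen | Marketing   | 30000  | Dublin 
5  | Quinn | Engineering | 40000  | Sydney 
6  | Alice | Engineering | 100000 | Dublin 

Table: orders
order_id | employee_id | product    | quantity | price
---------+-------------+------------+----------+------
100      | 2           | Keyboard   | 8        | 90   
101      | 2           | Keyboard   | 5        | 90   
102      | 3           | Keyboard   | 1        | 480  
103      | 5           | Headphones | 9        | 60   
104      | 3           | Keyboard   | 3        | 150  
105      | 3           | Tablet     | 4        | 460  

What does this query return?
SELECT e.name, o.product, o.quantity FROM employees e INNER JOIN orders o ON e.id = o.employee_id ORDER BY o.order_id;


Joining employees.id = orders.employee_id:
  employee Pete (id=2) -> order Keyboard
  employee Pete (id=2) -> order Keyboard
  employee Rosa (id=3) -> order Keyboard
  employee Quinn (id=5) -> order Headphones
  employee Rosa (id=3) -> order Keyboard
  employee Rosa (id=3) -> order Tablet


6 rows:
Pete, Keyboard, 8
Pete, Keyboard, 5
Rosa, Keyboard, 1
Quinn, Headphones, 9
Rosa, Keyboard, 3
Rosa, Tablet, 4


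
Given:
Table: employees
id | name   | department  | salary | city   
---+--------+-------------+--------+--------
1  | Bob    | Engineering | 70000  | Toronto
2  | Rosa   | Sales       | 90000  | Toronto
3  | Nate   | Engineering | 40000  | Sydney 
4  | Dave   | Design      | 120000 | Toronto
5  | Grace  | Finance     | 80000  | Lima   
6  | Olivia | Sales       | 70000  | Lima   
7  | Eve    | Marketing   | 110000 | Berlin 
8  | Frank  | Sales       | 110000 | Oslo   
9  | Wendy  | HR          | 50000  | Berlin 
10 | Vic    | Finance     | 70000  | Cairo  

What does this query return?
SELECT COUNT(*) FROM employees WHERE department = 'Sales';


Counting rows where department = 'Sales'
  Rosa -> MATCH
  Olivia -> MATCH
  Frank -> MATCH


3


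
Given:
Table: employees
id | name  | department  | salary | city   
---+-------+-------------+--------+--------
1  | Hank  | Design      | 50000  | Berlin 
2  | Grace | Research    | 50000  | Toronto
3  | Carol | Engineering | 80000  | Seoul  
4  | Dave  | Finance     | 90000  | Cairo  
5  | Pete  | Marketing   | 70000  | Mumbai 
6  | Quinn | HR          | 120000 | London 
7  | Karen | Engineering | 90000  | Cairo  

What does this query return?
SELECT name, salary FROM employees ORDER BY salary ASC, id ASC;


Sorting by salary ASC, then id ASC for ties

7 rows:
Hank, 50000
Grace, 50000
Pete, 70000
Carol, 80000
Dave, 90000
Karen, 90000
Quinn, 120000


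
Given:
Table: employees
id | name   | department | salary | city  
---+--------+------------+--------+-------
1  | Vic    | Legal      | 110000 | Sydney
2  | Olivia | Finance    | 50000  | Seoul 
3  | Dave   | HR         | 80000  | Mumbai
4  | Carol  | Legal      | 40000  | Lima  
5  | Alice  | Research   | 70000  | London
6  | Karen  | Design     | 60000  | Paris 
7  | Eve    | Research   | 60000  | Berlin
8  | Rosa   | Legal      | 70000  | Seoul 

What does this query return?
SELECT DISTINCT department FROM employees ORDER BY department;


All 'department' values (row order): Legal, Finance, HR, Legal, Research, Design, Research, Legal
Removing duplicates leaves 5 unique value(s).

5 values:
Design
Finance
HR
Legal
Research


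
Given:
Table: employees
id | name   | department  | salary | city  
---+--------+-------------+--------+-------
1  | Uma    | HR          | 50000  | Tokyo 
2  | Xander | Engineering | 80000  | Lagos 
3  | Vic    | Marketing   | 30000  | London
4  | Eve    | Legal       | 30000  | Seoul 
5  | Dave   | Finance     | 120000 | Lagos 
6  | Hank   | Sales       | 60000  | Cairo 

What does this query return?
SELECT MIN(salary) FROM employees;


Salaries: 50000, 80000, 30000, 30000, 120000, 60000
MIN = 30000

30000


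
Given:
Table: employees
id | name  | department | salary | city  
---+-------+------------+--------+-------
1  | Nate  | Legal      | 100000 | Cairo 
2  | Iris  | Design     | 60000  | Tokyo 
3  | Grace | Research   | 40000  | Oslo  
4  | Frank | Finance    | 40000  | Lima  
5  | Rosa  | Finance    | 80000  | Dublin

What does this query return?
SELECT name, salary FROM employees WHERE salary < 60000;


Filtering: salary < 60000
Matching: 2 rows

2 rows:
Grace, 40000
Frank, 40000


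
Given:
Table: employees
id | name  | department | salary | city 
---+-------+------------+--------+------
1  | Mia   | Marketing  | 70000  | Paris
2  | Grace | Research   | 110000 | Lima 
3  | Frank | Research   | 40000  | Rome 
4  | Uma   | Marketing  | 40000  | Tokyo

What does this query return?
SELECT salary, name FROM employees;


Projecting columns: salary, name

4 rows:
70000, Mia
110000, Grace
40000, Frank
40000, Uma


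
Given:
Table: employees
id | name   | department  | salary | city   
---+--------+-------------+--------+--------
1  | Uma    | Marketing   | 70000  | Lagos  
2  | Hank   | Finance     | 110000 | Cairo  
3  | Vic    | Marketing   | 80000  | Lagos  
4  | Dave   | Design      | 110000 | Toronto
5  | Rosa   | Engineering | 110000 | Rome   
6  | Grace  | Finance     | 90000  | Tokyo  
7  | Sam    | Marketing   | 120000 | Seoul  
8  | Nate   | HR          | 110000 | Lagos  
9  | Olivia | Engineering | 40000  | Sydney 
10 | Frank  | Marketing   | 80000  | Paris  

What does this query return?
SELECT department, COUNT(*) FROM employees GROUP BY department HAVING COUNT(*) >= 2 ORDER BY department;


Groups with count >= 2:
  Engineering: 2 -> PASS
  Finance: 2 -> PASS
  Marketing: 4 -> PASS
  Design: 1 -> filtered out
  HR: 1 -> filtered out


3 groups:
Engineering, 2
Finance, 2
Marketing, 4


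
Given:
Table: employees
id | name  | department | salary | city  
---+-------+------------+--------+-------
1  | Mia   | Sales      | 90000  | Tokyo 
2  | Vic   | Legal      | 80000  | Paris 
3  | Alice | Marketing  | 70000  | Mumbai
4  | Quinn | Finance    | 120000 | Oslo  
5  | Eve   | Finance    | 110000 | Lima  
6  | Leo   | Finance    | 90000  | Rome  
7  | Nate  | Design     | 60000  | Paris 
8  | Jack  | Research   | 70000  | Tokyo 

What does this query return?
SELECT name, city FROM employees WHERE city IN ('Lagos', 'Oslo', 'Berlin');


Filtering: city IN ('Lagos', 'Oslo', 'Berlin')
Matching: 1 rows

1 rows:
Quinn, Oslo


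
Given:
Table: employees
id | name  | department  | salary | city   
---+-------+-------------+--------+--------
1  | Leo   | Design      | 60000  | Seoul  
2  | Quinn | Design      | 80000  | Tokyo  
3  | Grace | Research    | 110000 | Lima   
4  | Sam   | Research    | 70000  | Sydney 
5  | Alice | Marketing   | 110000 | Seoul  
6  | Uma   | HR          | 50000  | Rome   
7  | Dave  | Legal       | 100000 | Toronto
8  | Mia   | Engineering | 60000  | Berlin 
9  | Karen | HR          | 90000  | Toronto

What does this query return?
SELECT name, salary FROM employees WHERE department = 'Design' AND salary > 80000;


Filtering: department = 'Design' AND salary > 80000
Matching: 0 rows

Empty result set (0 rows)
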